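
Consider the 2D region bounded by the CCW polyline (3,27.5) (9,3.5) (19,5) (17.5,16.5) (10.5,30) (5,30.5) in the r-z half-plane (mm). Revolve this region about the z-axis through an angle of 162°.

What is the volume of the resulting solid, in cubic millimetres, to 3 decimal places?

Volume = 8321.549 mm³

Profile (r,z), 6 vertices: (3,27.5) (9,3.5) (19,5) (17.5,16.5) (10.5,30) (5,30.5)
edge 0: (3,27.5)→(9,3.5)  cross = 3·3.5 − 9·27.5 = -237.0000; (r_i+r_j)·cross = 12·-237.0000 = -2844.0000
edge 1: (9,3.5)→(19,5)  cross = 9·5 − 19·3.5 = -21.5000; (r_i+r_j)·cross = 28·-21.5000 = -602.0000
edge 2: (19,5)→(17.5,16.5)  cross = 19·16.5 − 17.5·5 = 226.0000; (r_i+r_j)·cross = 36.5·226.0000 = 8249.0000
edge 3: (17.5,16.5)→(10.5,30)  cross = 17.5·30 − 10.5·16.5 = 351.7500; (r_i+r_j)·cross = 28·351.7500 = 9849.0000
edge 4: (10.5,30)→(5,30.5)  cross = 10.5·30.5 − 5·30 = 170.2500; (r_i+r_j)·cross = 15.5·170.2500 = 2638.8750
edge 5: (5,30.5)→(3,27.5)  cross = 5·27.5 − 3·30.5 = 46.0000; (r_i+r_j)·cross = 8·46.0000 = 368.0000
Σcross = 535.5000 → A = |Σcross|/2 = 267.7500 mm²
Σ(r_i+r_j)·cross = 17658.8750 → first moment M = |Σ|/6 = 2943.1458
R_c = M/A = 2943.1458/267.7500 = 10.9921 mm
θ = 162° = 2.827433 rad
V = θ·R_c·A = 2.827433·10.9921·267.7500 = 8321.549 mm³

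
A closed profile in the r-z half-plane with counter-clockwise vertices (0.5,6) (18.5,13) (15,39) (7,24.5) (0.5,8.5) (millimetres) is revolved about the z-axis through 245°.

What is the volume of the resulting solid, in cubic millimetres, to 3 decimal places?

Volume = 12888.302 mm³

Profile (r,z), 5 vertices: (0.5,6) (18.5,13) (15,39) (7,24.5) (0.5,8.5)
edge 0: (0.5,6)→(18.5,13)  cross = 0.5·13 − 18.5·6 = -104.5000; (r_i+r_j)·cross = 19·-104.5000 = -1985.5000
edge 1: (18.5,13)→(15,39)  cross = 18.5·39 − 15·13 = 526.5000; (r_i+r_j)·cross = 33.5·526.5000 = 17637.7500
edge 2: (15,39)→(7,24.5)  cross = 15·24.5 − 7·39 = 94.5000; (r_i+r_j)·cross = 22·94.5000 = 2079.0000
edge 3: (7,24.5)→(0.5,8.5)  cross = 7·8.5 − 0.5·24.5 = 47.2500; (r_i+r_j)·cross = 7.5·47.2500 = 354.3750
edge 4: (0.5,8.5)→(0.5,6)  cross = 0.5·6 − 0.5·8.5 = -1.2500; (r_i+r_j)·cross = 1·-1.2500 = -1.2500
Σcross = 562.5000 → A = |Σcross|/2 = 281.2500 mm²
Σ(r_i+r_j)·cross = 18084.3750 → first moment M = |Σ|/6 = 3014.0625
R_c = M/A = 3014.0625/281.2500 = 10.7167 mm
θ = 245° = 4.276057 rad
V = θ·R_c·A = 4.276057·10.7167·281.2500 = 12888.302 mm³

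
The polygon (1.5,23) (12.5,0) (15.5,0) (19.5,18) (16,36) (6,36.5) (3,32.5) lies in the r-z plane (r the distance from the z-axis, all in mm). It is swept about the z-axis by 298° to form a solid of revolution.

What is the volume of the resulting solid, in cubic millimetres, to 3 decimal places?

Profile (r,z), 7 vertices: (1.5,23) (12.5,0) (15.5,0) (19.5,18) (16,36) (6,36.5) (3,32.5)
edge 0: (1.5,23)→(12.5,0)  cross = 1.5·0 − 12.5·23 = -287.5000; (r_i+r_j)·cross = 14·-287.5000 = -4025.0000
edge 1: (12.5,0)→(15.5,0)  cross = 12.5·0 − 15.5·0 = 0.0000; (r_i+r_j)·cross = 28·0.0000 = 0.0000
edge 2: (15.5,0)→(19.5,18)  cross = 15.5·18 − 19.5·0 = 279.0000; (r_i+r_j)·cross = 35·279.0000 = 9765.0000
edge 3: (19.5,18)→(16,36)  cross = 19.5·36 − 16·18 = 414.0000; (r_i+r_j)·cross = 35.5·414.0000 = 14697.0000
edge 4: (16,36)→(6,36.5)  cross = 16·36.5 − 6·36 = 368.0000; (r_i+r_j)·cross = 22·368.0000 = 8096.0000
edge 5: (6,36.5)→(3,32.5)  cross = 6·32.5 − 3·36.5 = 85.5000; (r_i+r_j)·cross = 9·85.5000 = 769.5000
edge 6: (3,32.5)→(1.5,23)  cross = 3·23 − 1.5·32.5 = 20.2500; (r_i+r_j)·cross = 4.5·20.2500 = 91.1250
Σcross = 879.2500 → A = |Σcross|/2 = 439.6250 mm²
Σ(r_i+r_j)·cross = 29393.6250 → first moment M = |Σ|/6 = 4898.9375
R_c = M/A = 4898.9375/439.6250 = 11.1434 mm
θ = 298° = 5.201081 rad
V = θ·R_c·A = 5.201081·11.1434·439.6250 = 25479.772 mm³

Volume = 25479.772 mm³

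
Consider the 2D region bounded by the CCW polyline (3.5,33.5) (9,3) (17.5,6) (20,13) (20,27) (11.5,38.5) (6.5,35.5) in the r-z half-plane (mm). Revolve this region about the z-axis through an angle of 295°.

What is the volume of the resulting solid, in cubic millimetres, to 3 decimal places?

Volume = 25646.424 mm³

Profile (r,z), 7 vertices: (3.5,33.5) (9,3) (17.5,6) (20,13) (20,27) (11.5,38.5) (6.5,35.5)
edge 0: (3.5,33.5)→(9,3)  cross = 3.5·3 − 9·33.5 = -291.0000; (r_i+r_j)·cross = 12.5·-291.0000 = -3637.5000
edge 1: (9,3)→(17.5,6)  cross = 9·6 − 17.5·3 = 1.5000; (r_i+r_j)·cross = 26.5·1.5000 = 39.7500
edge 2: (17.5,6)→(20,13)  cross = 17.5·13 − 20·6 = 107.5000; (r_i+r_j)·cross = 37.5·107.5000 = 4031.2500
edge 3: (20,13)→(20,27)  cross = 20·27 − 20·13 = 280.0000; (r_i+r_j)·cross = 40·280.0000 = 11200.0000
edge 4: (20,27)→(11.5,38.5)  cross = 20·38.5 − 11.5·27 = 459.5000; (r_i+r_j)·cross = 31.5·459.5000 = 14474.2500
edge 5: (11.5,38.5)→(6.5,35.5)  cross = 11.5·35.5 − 6.5·38.5 = 158.0000; (r_i+r_j)·cross = 18·158.0000 = 2844.0000
edge 6: (6.5,35.5)→(3.5,33.5)  cross = 6.5·33.5 − 3.5·35.5 = 93.5000; (r_i+r_j)·cross = 10·93.5000 = 935.0000
Σcross = 809.0000 → A = |Σcross|/2 = 404.5000 mm²
Σ(r_i+r_j)·cross = 29886.7500 → first moment M = |Σ|/6 = 4981.1250
R_c = M/A = 4981.1250/404.5000 = 12.3143 mm
θ = 295° = 5.148721 rad
V = θ·R_c·A = 5.148721·12.3143·404.5000 = 25646.424 mm³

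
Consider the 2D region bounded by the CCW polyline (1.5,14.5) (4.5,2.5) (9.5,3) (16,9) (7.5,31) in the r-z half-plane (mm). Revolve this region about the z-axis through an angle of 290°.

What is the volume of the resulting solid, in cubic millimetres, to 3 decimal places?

Profile (r,z), 5 vertices: (1.5,14.5) (4.5,2.5) (9.5,3) (16,9) (7.5,31)
edge 0: (1.5,14.5)→(4.5,2.5)  cross = 1.5·2.5 − 4.5·14.5 = -61.5000; (r_i+r_j)·cross = 6·-61.5000 = -369.0000
edge 1: (4.5,2.5)→(9.5,3)  cross = 4.5·3 − 9.5·2.5 = -10.2500; (r_i+r_j)·cross = 14·-10.2500 = -143.5000
edge 2: (9.5,3)→(16,9)  cross = 9.5·9 − 16·3 = 37.5000; (r_i+r_j)·cross = 25.5·37.5000 = 956.2500
edge 3: (16,9)→(7.5,31)  cross = 16·31 − 7.5·9 = 428.5000; (r_i+r_j)·cross = 23.5·428.5000 = 10069.7500
edge 4: (7.5,31)→(1.5,14.5)  cross = 7.5·14.5 − 1.5·31 = 62.2500; (r_i+r_j)·cross = 9·62.2500 = 560.2500
Σcross = 456.5000 → A = |Σcross|/2 = 228.2500 mm²
Σ(r_i+r_j)·cross = 11073.7500 → first moment M = |Σ|/6 = 1845.6250
R_c = M/A = 1845.6250/228.2500 = 8.0860 mm
θ = 290° = 5.061455 rad
V = θ·R_c·A = 5.061455·8.0860·228.2500 = 9341.548 mm³

Volume = 9341.548 mm³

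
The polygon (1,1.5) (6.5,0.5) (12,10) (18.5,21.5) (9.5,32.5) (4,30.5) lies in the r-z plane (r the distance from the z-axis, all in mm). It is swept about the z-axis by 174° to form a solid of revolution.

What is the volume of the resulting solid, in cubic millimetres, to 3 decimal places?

Profile (r,z), 6 vertices: (1,1.5) (6.5,0.5) (12,10) (18.5,21.5) (9.5,32.5) (4,30.5)
edge 0: (1,1.5)→(6.5,0.5)  cross = 1·0.5 − 6.5·1.5 = -9.2500; (r_i+r_j)·cross = 7.5·-9.2500 = -69.3750
edge 1: (6.5,0.5)→(12,10)  cross = 6.5·10 − 12·0.5 = 59.0000; (r_i+r_j)·cross = 18.5·59.0000 = 1091.5000
edge 2: (12,10)→(18.5,21.5)  cross = 12·21.5 − 18.5·10 = 73.0000; (r_i+r_j)·cross = 30.5·73.0000 = 2226.5000
edge 3: (18.5,21.5)→(9.5,32.5)  cross = 18.5·32.5 − 9.5·21.5 = 397.0000; (r_i+r_j)·cross = 28·397.0000 = 11116.0000
edge 4: (9.5,32.5)→(4,30.5)  cross = 9.5·30.5 − 4·32.5 = 159.7500; (r_i+r_j)·cross = 13.5·159.7500 = 2156.6250
edge 5: (4,30.5)→(1,1.5)  cross = 4·1.5 − 1·30.5 = -24.5000; (r_i+r_j)·cross = 5·-24.5000 = -122.5000
Σcross = 655.0000 → A = |Σcross|/2 = 327.5000 mm²
Σ(r_i+r_j)·cross = 16398.7500 → first moment M = |Σ|/6 = 2733.1250
R_c = M/A = 2733.1250/327.5000 = 8.3454 mm
θ = 174° = 3.036873 rad
V = θ·R_c·A = 3.036873·8.3454·327.5000 = 8300.153 mm³

Volume = 8300.153 mm³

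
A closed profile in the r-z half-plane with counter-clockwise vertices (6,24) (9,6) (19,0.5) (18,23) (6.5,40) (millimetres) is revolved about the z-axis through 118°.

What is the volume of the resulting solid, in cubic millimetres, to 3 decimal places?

Volume = 7893.762 mm³

Profile (r,z), 5 vertices: (6,24) (9,6) (19,0.5) (18,23) (6.5,40)
edge 0: (6,24)→(9,6)  cross = 6·6 − 9·24 = -180.0000; (r_i+r_j)·cross = 15·-180.0000 = -2700.0000
edge 1: (9,6)→(19,0.5)  cross = 9·0.5 − 19·6 = -109.5000; (r_i+r_j)·cross = 28·-109.5000 = -3066.0000
edge 2: (19,0.5)→(18,23)  cross = 19·23 − 18·0.5 = 428.0000; (r_i+r_j)·cross = 37·428.0000 = 15836.0000
edge 3: (18,23)→(6.5,40)  cross = 18·40 − 6.5·23 = 570.5000; (r_i+r_j)·cross = 24.5·570.5000 = 13977.2500
edge 4: (6.5,40)→(6,24)  cross = 6.5·24 − 6·40 = -84.0000; (r_i+r_j)·cross = 12.5·-84.0000 = -1050.0000
Σcross = 625.0000 → A = |Σcross|/2 = 312.5000 mm²
Σ(r_i+r_j)·cross = 22997.2500 → first moment M = |Σ|/6 = 3832.8750
R_c = M/A = 3832.8750/312.5000 = 12.2652 mm
θ = 118° = 2.059489 rad
V = θ·R_c·A = 2.059489·12.2652·312.5000 = 7893.762 mm³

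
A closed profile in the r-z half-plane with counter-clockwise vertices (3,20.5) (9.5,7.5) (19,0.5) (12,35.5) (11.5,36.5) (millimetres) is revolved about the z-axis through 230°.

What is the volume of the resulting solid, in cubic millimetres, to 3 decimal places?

Profile (r,z), 5 vertices: (3,20.5) (9.5,7.5) (19,0.5) (12,35.5) (11.5,36.5)
edge 0: (3,20.5)→(9.5,7.5)  cross = 3·7.5 − 9.5·20.5 = -172.2500; (r_i+r_j)·cross = 12.5·-172.2500 = -2153.1250
edge 1: (9.5,7.5)→(19,0.5)  cross = 9.5·0.5 − 19·7.5 = -137.7500; (r_i+r_j)·cross = 28.5·-137.7500 = -3925.8750
edge 2: (19,0.5)→(12,35.5)  cross = 19·35.5 − 12·0.5 = 668.5000; (r_i+r_j)·cross = 31·668.5000 = 20723.5000
edge 3: (12,35.5)→(11.5,36.5)  cross = 12·36.5 − 11.5·35.5 = 29.7500; (r_i+r_j)·cross = 23.5·29.7500 = 699.1250
edge 4: (11.5,36.5)→(3,20.5)  cross = 11.5·20.5 − 3·36.5 = 126.2500; (r_i+r_j)·cross = 14.5·126.2500 = 1830.6250
Σcross = 514.5000 → A = |Σcross|/2 = 257.2500 mm²
Σ(r_i+r_j)·cross = 17174.2500 → first moment M = |Σ|/6 = 2862.3750
R_c = M/A = 2862.3750/257.2500 = 11.1268 mm
θ = 230° = 4.014257 rad
V = θ·R_c·A = 4.014257·11.1268·257.2500 = 11490.310 mm³

Volume = 11490.310 mm³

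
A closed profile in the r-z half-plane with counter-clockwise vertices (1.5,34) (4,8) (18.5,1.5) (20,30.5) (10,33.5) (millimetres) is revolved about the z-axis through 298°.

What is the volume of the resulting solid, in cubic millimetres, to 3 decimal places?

Volume = 26849.498 mm³

Profile (r,z), 5 vertices: (1.5,34) (4,8) (18.5,1.5) (20,30.5) (10,33.5)
edge 0: (1.5,34)→(4,8)  cross = 1.5·8 − 4·34 = -124.0000; (r_i+r_j)·cross = 5.5·-124.0000 = -682.0000
edge 1: (4,8)→(18.5,1.5)  cross = 4·1.5 − 18.5·8 = -142.0000; (r_i+r_j)·cross = 22.5·-142.0000 = -3195.0000
edge 2: (18.5,1.5)→(20,30.5)  cross = 18.5·30.5 − 20·1.5 = 534.2500; (r_i+r_j)·cross = 38.5·534.2500 = 20568.6250
edge 3: (20,30.5)→(10,33.5)  cross = 20·33.5 − 10·30.5 = 365.0000; (r_i+r_j)·cross = 30·365.0000 = 10950.0000
edge 4: (10,33.5)→(1.5,34)  cross = 10·34 − 1.5·33.5 = 289.7500; (r_i+r_j)·cross = 11.5·289.7500 = 3332.1250
Σcross = 923.0000 → A = |Σcross|/2 = 461.5000 mm²
Σ(r_i+r_j)·cross = 30973.7500 → first moment M = |Σ|/6 = 5162.2917
R_c = M/A = 5162.2917/461.5000 = 11.1859 mm
θ = 298° = 5.201081 rad
V = θ·R_c·A = 5.201081·11.1859·461.5000 = 26849.498 mm³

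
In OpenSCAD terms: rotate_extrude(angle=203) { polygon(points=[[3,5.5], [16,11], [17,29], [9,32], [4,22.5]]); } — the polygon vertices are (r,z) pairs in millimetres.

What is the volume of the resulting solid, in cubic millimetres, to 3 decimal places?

Volume = 9509.461 mm³

Profile (r,z), 5 vertices: (3,5.5) (16,11) (17,29) (9,32) (4,22.5)
edge 0: (3,5.5)→(16,11)  cross = 3·11 − 16·5.5 = -55.0000; (r_i+r_j)·cross = 19·-55.0000 = -1045.0000
edge 1: (16,11)→(17,29)  cross = 16·29 − 17·11 = 277.0000; (r_i+r_j)·cross = 33·277.0000 = 9141.0000
edge 2: (17,29)→(9,32)  cross = 17·32 − 9·29 = 283.0000; (r_i+r_j)·cross = 26·283.0000 = 7358.0000
edge 3: (9,32)→(4,22.5)  cross = 9·22.5 − 4·32 = 74.5000; (r_i+r_j)·cross = 13·74.5000 = 968.5000
edge 4: (4,22.5)→(3,5.5)  cross = 4·5.5 − 3·22.5 = -45.5000; (r_i+r_j)·cross = 7·-45.5000 = -318.5000
Σcross = 534.0000 → A = |Σcross|/2 = 267.0000 mm²
Σ(r_i+r_j)·cross = 16104.0000 → first moment M = |Σ|/6 = 2684.0000
R_c = M/A = 2684.0000/267.0000 = 10.0524 mm
θ = 203° = 3.543018 rad
V = θ·R_c·A = 3.543018·10.0524·267.0000 = 9509.461 mm³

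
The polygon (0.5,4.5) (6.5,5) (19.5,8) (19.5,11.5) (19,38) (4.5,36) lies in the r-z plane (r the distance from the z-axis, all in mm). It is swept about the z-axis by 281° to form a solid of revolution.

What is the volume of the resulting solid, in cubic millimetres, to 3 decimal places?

Profile (r,z), 6 vertices: (0.5,4.5) (6.5,5) (19.5,8) (19.5,11.5) (19,38) (4.5,36)
edge 0: (0.5,4.5)→(6.5,5)  cross = 0.5·5 − 6.5·4.5 = -26.7500; (r_i+r_j)·cross = 7·-26.7500 = -187.2500
edge 1: (6.5,5)→(19.5,8)  cross = 6.5·8 − 19.5·5 = -45.5000; (r_i+r_j)·cross = 26·-45.5000 = -1183.0000
edge 2: (19.5,8)→(19.5,11.5)  cross = 19.5·11.5 − 19.5·8 = 68.2500; (r_i+r_j)·cross = 39·68.2500 = 2661.7500
edge 3: (19.5,11.5)→(19,38)  cross = 19.5·38 − 19·11.5 = 522.5000; (r_i+r_j)·cross = 38.5·522.5000 = 20116.2500
edge 4: (19,38)→(4.5,36)  cross = 19·36 − 4.5·38 = 513.0000; (r_i+r_j)·cross = 23.5·513.0000 = 12055.5000
edge 5: (4.5,36)→(0.5,4.5)  cross = 4.5·4.5 − 0.5·36 = 2.2500; (r_i+r_j)·cross = 5·2.2500 = 11.2500
Σcross = 1033.7500 → A = |Σcross|/2 = 516.8750 mm²
Σ(r_i+r_j)·cross = 33474.5000 → first moment M = |Σ|/6 = 5579.0833
R_c = M/A = 5579.0833/516.8750 = 10.7939 mm
θ = 281° = 4.904375 rad
V = θ·R_c·A = 4.904375·10.7939·516.8750 = 27361.918 mm³

Volume = 27361.918 mm³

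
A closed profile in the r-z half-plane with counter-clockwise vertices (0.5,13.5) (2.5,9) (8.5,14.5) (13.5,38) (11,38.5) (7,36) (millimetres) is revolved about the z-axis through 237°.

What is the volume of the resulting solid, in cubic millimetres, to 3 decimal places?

Profile (r,z), 6 vertices: (0.5,13.5) (2.5,9) (8.5,14.5) (13.5,38) (11,38.5) (7,36)
edge 0: (0.5,13.5)→(2.5,9)  cross = 0.5·9 − 2.5·13.5 = -29.2500; (r_i+r_j)·cross = 3·-29.2500 = -87.7500
edge 1: (2.5,9)→(8.5,14.5)  cross = 2.5·14.5 − 8.5·9 = -40.2500; (r_i+r_j)·cross = 11·-40.2500 = -442.7500
edge 2: (8.5,14.5)→(13.5,38)  cross = 8.5·38 − 13.5·14.5 = 127.2500; (r_i+r_j)·cross = 22·127.2500 = 2799.5000
edge 3: (13.5,38)→(11,38.5)  cross = 13.5·38.5 − 11·38 = 101.7500; (r_i+r_j)·cross = 24.5·101.7500 = 2492.8750
edge 4: (11,38.5)→(7,36)  cross = 11·36 − 7·38.5 = 126.5000; (r_i+r_j)·cross = 18·126.5000 = 2277.0000
edge 5: (7,36)→(0.5,13.5)  cross = 7·13.5 − 0.5·36 = 76.5000; (r_i+r_j)·cross = 7.5·76.5000 = 573.7500
Σcross = 362.5000 → A = |Σcross|/2 = 181.2500 mm²
Σ(r_i+r_j)·cross = 7612.6250 → first moment M = |Σ|/6 = 1268.7708
R_c = M/A = 1268.7708/181.2500 = 7.0001 mm
θ = 237° = 4.136430 rad
V = θ·R_c·A = 4.136430·7.0001·181.2500 = 5248.182 mm³

Volume = 5248.182 mm³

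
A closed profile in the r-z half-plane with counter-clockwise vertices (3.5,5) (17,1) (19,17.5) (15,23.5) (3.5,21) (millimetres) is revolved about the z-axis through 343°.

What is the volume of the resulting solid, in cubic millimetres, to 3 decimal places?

Volume = 18483.380 mm³

Profile (r,z), 5 vertices: (3.5,5) (17,1) (19,17.5) (15,23.5) (3.5,21)
edge 0: (3.5,5)→(17,1)  cross = 3.5·1 − 17·5 = -81.5000; (r_i+r_j)·cross = 20.5·-81.5000 = -1670.7500
edge 1: (17,1)→(19,17.5)  cross = 17·17.5 − 19·1 = 278.5000; (r_i+r_j)·cross = 36·278.5000 = 10026.0000
edge 2: (19,17.5)→(15,23.5)  cross = 19·23.5 − 15·17.5 = 184.0000; (r_i+r_j)·cross = 34·184.0000 = 6256.0000
edge 3: (15,23.5)→(3.5,21)  cross = 15·21 − 3.5·23.5 = 232.7500; (r_i+r_j)·cross = 18.5·232.7500 = 4305.8750
edge 4: (3.5,21)→(3.5,5)  cross = 3.5·5 − 3.5·21 = -56.0000; (r_i+r_j)·cross = 7·-56.0000 = -392.0000
Σcross = 557.7500 → A = |Σcross|/2 = 278.8750 mm²
Σ(r_i+r_j)·cross = 18525.1250 → first moment M = |Σ|/6 = 3087.5208
R_c = M/A = 3087.5208/278.8750 = 11.0713 mm
θ = 343° = 5.986479 rad
V = θ·R_c·A = 5.986479·11.0713·278.8750 = 18483.380 mm³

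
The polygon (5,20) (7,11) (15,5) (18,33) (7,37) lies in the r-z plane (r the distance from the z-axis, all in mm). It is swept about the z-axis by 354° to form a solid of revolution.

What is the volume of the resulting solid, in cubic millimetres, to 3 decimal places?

Profile (r,z), 5 vertices: (5,20) (7,11) (15,5) (18,33) (7,37)
edge 0: (5,20)→(7,11)  cross = 5·11 − 7·20 = -85.0000; (r_i+r_j)·cross = 12·-85.0000 = -1020.0000
edge 1: (7,11)→(15,5)  cross = 7·5 − 15·11 = -130.0000; (r_i+r_j)·cross = 22·-130.0000 = -2860.0000
edge 2: (15,5)→(18,33)  cross = 15·33 − 18·5 = 405.0000; (r_i+r_j)·cross = 33·405.0000 = 13365.0000
edge 3: (18,33)→(7,37)  cross = 18·37 − 7·33 = 435.0000; (r_i+r_j)·cross = 25·435.0000 = 10875.0000
edge 4: (7,37)→(5,20)  cross = 7·20 − 5·37 = -45.0000; (r_i+r_j)·cross = 12·-45.0000 = -540.0000
Σcross = 580.0000 → A = |Σcross|/2 = 290.0000 mm²
Σ(r_i+r_j)·cross = 19820.0000 → first moment M = |Σ|/6 = 3303.3333
R_c = M/A = 3303.3333/290.0000 = 11.3908 mm
θ = 354° = 6.178466 rad
V = θ·R_c·A = 6.178466·11.3908·290.0000 = 20409.531 mm³

Volume = 20409.531 mm³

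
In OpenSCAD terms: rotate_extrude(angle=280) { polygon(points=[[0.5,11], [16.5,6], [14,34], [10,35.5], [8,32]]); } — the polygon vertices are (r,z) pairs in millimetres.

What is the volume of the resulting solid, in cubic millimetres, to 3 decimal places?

Profile (r,z), 5 vertices: (0.5,11) (16.5,6) (14,34) (10,35.5) (8,32)
edge 0: (0.5,11)→(16.5,6)  cross = 0.5·6 − 16.5·11 = -178.5000; (r_i+r_j)·cross = 17·-178.5000 = -3034.5000
edge 1: (16.5,6)→(14,34)  cross = 16.5·34 − 14·6 = 477.0000; (r_i+r_j)·cross = 30.5·477.0000 = 14548.5000
edge 2: (14,34)→(10,35.5)  cross = 14·35.5 − 10·34 = 157.0000; (r_i+r_j)·cross = 24·157.0000 = 3768.0000
edge 3: (10,35.5)→(8,32)  cross = 10·32 − 8·35.5 = 36.0000; (r_i+r_j)·cross = 18·36.0000 = 648.0000
edge 4: (8,32)→(0.5,11)  cross = 8·11 − 0.5·32 = 72.0000; (r_i+r_j)·cross = 8.5·72.0000 = 612.0000
Σcross = 563.5000 → A = |Σcross|/2 = 281.7500 mm²
Σ(r_i+r_j)·cross = 16542.0000 → first moment M = |Σ|/6 = 2757.0000
R_c = M/A = 2757.0000/281.7500 = 9.7853 mm
θ = 280° = 4.886922 rad
V = θ·R_c·A = 4.886922·9.7853·281.7500 = 13473.244 mm³

Volume = 13473.244 mm³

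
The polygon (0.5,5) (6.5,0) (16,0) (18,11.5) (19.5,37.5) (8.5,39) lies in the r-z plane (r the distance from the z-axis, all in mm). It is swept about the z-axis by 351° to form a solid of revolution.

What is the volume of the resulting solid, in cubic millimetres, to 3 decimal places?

Profile (r,z), 6 vertices: (0.5,5) (6.5,0) (16,0) (18,11.5) (19.5,37.5) (8.5,39)
edge 0: (0.5,5)→(6.5,0)  cross = 0.5·0 − 6.5·5 = -32.5000; (r_i+r_j)·cross = 7·-32.5000 = -227.5000
edge 1: (6.5,0)→(16,0)  cross = 6.5·0 − 16·0 = 0.0000; (r_i+r_j)·cross = 22.5·0.0000 = 0.0000
edge 2: (16,0)→(18,11.5)  cross = 16·11.5 − 18·0 = 184.0000; (r_i+r_j)·cross = 34·184.0000 = 6256.0000
edge 3: (18,11.5)→(19.5,37.5)  cross = 18·37.5 − 19.5·11.5 = 450.7500; (r_i+r_j)·cross = 37.5·450.7500 = 16903.1250
edge 4: (19.5,37.5)→(8.5,39)  cross = 19.5·39 − 8.5·37.5 = 441.7500; (r_i+r_j)·cross = 28·441.7500 = 12369.0000
edge 5: (8.5,39)→(0.5,5)  cross = 8.5·5 − 0.5·39 = 23.0000; (r_i+r_j)·cross = 9·23.0000 = 207.0000
Σcross = 1067.0000 → A = |Σcross|/2 = 533.5000 mm²
Σ(r_i+r_j)·cross = 35507.6250 → first moment M = |Σ|/6 = 5917.9375
R_c = M/A = 5917.9375/533.5000 = 11.0927 mm
θ = 351° = 6.126106 rad
V = θ·R_c·A = 6.126106·11.0927·533.5000 = 36253.911 mm³

Volume = 36253.911 mm³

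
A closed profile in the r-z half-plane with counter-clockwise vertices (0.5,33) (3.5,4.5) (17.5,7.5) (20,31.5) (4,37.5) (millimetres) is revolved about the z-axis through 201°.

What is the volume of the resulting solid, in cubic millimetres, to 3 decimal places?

Profile (r,z), 5 vertices: (0.5,33) (3.5,4.5) (17.5,7.5) (20,31.5) (4,37.5)
edge 0: (0.5,33)→(3.5,4.5)  cross = 0.5·4.5 − 3.5·33 = -113.2500; (r_i+r_j)·cross = 4·-113.2500 = -453.0000
edge 1: (3.5,4.5)→(17.5,7.5)  cross = 3.5·7.5 − 17.5·4.5 = -52.5000; (r_i+r_j)·cross = 21·-52.5000 = -1102.5000
edge 2: (17.5,7.5)→(20,31.5)  cross = 17.5·31.5 − 20·7.5 = 401.2500; (r_i+r_j)·cross = 37.5·401.2500 = 15046.8750
edge 3: (20,31.5)→(4,37.5)  cross = 20·37.5 − 4·31.5 = 624.0000; (r_i+r_j)·cross = 24·624.0000 = 14976.0000
edge 4: (4,37.5)→(0.5,33)  cross = 4·33 − 0.5·37.5 = 113.2500; (r_i+r_j)·cross = 4.5·113.2500 = 509.6250
Σcross = 972.7500 → A = |Σcross|/2 = 486.3750 mm²
Σ(r_i+r_j)·cross = 28977.0000 → first moment M = |Σ|/6 = 4829.5000
R_c = M/A = 4829.5000/486.3750 = 9.9296 mm
θ = 201° = 3.508112 rad
V = θ·R_c·A = 3.508112·9.9296·486.3750 = 16942.426 mm³

Volume = 16942.426 mm³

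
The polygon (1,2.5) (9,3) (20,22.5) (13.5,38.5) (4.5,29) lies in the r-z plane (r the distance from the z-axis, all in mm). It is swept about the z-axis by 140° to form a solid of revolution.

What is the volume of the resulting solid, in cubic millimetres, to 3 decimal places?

Profile (r,z), 5 vertices: (1,2.5) (9,3) (20,22.5) (13.5,38.5) (4.5,29)
edge 0: (1,2.5)→(9,3)  cross = 1·3 − 9·2.5 = -19.5000; (r_i+r_j)·cross = 10·-19.5000 = -195.0000
edge 1: (9,3)→(20,22.5)  cross = 9·22.5 − 20·3 = 142.5000; (r_i+r_j)·cross = 29·142.5000 = 4132.5000
edge 2: (20,22.5)→(13.5,38.5)  cross = 20·38.5 − 13.5·22.5 = 466.2500; (r_i+r_j)·cross = 33.5·466.2500 = 15619.3750
edge 3: (13.5,38.5)→(4.5,29)  cross = 13.5·29 − 4.5·38.5 = 218.2500; (r_i+r_j)·cross = 18·218.2500 = 3928.5000
edge 4: (4.5,29)→(1,2.5)  cross = 4.5·2.5 − 1·29 = -17.7500; (r_i+r_j)·cross = 5.5·-17.7500 = -97.6250
Σcross = 789.7500 → A = |Σcross|/2 = 394.8750 mm²
Σ(r_i+r_j)·cross = 23387.7500 → first moment M = |Σ|/6 = 3897.9583
R_c = M/A = 3897.9583/394.8750 = 9.8714 mm
θ = 140° = 2.443461 rad
V = θ·R_c·A = 2.443461·9.8714·394.8750 = 9524.509 mm³

Volume = 9524.509 mm³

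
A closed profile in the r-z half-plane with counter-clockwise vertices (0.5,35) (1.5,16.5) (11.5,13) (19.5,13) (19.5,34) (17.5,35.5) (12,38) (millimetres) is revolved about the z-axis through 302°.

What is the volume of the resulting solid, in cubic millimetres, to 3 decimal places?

Profile (r,z), 7 vertices: (0.5,35) (1.5,16.5) (11.5,13) (19.5,13) (19.5,34) (17.5,35.5) (12,38)
edge 0: (0.5,35)→(1.5,16.5)  cross = 0.5·16.5 − 1.5·35 = -44.2500; (r_i+r_j)·cross = 2·-44.2500 = -88.5000
edge 1: (1.5,16.5)→(11.5,13)  cross = 1.5·13 − 11.5·16.5 = -170.2500; (r_i+r_j)·cross = 13·-170.2500 = -2213.2500
edge 2: (11.5,13)→(19.5,13)  cross = 11.5·13 − 19.5·13 = -104.0000; (r_i+r_j)·cross = 31·-104.0000 = -3224.0000
edge 3: (19.5,13)→(19.5,34)  cross = 19.5·34 − 19.5·13 = 409.5000; (r_i+r_j)·cross = 39·409.5000 = 15970.5000
edge 4: (19.5,34)→(17.5,35.5)  cross = 19.5·35.5 − 17.5·34 = 97.2500; (r_i+r_j)·cross = 37·97.2500 = 3598.2500
edge 5: (17.5,35.5)→(12,38)  cross = 17.5·38 − 12·35.5 = 239.0000; (r_i+r_j)·cross = 29.5·239.0000 = 7050.5000
edge 6: (12,38)→(0.5,35)  cross = 12·35 − 0.5·38 = 401.0000; (r_i+r_j)·cross = 12.5·401.0000 = 5012.5000
Σcross = 828.2500 → A = |Σcross|/2 = 414.1250 mm²
Σ(r_i+r_j)·cross = 26106.0000 → first moment M = |Σ|/6 = 4351.0000
R_c = M/A = 4351.0000/414.1250 = 10.5065 mm
θ = 302° = 5.270894 rad
V = θ·R_c·A = 5.270894·10.5065·414.1250 = 22933.661 mm³

Volume = 22933.661 mm³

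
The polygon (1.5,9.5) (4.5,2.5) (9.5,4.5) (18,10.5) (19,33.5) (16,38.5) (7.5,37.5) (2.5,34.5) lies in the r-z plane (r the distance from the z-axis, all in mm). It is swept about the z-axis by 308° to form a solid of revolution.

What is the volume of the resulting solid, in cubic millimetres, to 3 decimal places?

Profile (r,z), 8 vertices: (1.5,9.5) (4.5,2.5) (9.5,4.5) (18,10.5) (19,33.5) (16,38.5) (7.5,37.5) (2.5,34.5)
edge 0: (1.5,9.5)→(4.5,2.5)  cross = 1.5·2.5 − 4.5·9.5 = -39.0000; (r_i+r_j)·cross = 6·-39.0000 = -234.0000
edge 1: (4.5,2.5)→(9.5,4.5)  cross = 4.5·4.5 − 9.5·2.5 = -3.5000; (r_i+r_j)·cross = 14·-3.5000 = -49.0000
edge 2: (9.5,4.5)→(18,10.5)  cross = 9.5·10.5 − 18·4.5 = 18.7500; (r_i+r_j)·cross = 27.5·18.7500 = 515.6250
edge 3: (18,10.5)→(19,33.5)  cross = 18·33.5 − 19·10.5 = 403.5000; (r_i+r_j)·cross = 37·403.5000 = 14929.5000
edge 4: (19,33.5)→(16,38.5)  cross = 19·38.5 − 16·33.5 = 195.5000; (r_i+r_j)·cross = 35·195.5000 = 6842.5000
edge 5: (16,38.5)→(7.5,37.5)  cross = 16·37.5 − 7.5·38.5 = 311.2500; (r_i+r_j)·cross = 23.5·311.2500 = 7314.3750
edge 6: (7.5,37.5)→(2.5,34.5)  cross = 7.5·34.5 − 2.5·37.5 = 165.0000; (r_i+r_j)·cross = 10·165.0000 = 1650.0000
edge 7: (2.5,34.5)→(1.5,9.5)  cross = 2.5·9.5 − 1.5·34.5 = -28.0000; (r_i+r_j)·cross = 4·-28.0000 = -112.0000
Σcross = 1023.5000 → A = |Σcross|/2 = 511.7500 mm²
Σ(r_i+r_j)·cross = 30857.0000 → first moment M = |Σ|/6 = 5142.8333
R_c = M/A = 5142.8333/511.7500 = 10.0495 mm
θ = 308° = 5.375614 rad
V = θ·R_c·A = 5.375614·10.0495·511.7500 = 27645.887 mm³

Volume = 27645.887 mm³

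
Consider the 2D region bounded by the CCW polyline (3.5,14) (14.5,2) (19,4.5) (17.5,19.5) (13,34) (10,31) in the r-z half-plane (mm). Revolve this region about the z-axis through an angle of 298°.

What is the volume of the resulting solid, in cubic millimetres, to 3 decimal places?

Profile (r,z), 6 vertices: (3.5,14) (14.5,2) (19,4.5) (17.5,19.5) (13,34) (10,31)
edge 0: (3.5,14)→(14.5,2)  cross = 3.5·2 − 14.5·14 = -196.0000; (r_i+r_j)·cross = 18·-196.0000 = -3528.0000
edge 1: (14.5,2)→(19,4.5)  cross = 14.5·4.5 − 19·2 = 27.2500; (r_i+r_j)·cross = 33.5·27.2500 = 912.8750
edge 2: (19,4.5)→(17.5,19.5)  cross = 19·19.5 − 17.5·4.5 = 291.7500; (r_i+r_j)·cross = 36.5·291.7500 = 10648.8750
edge 3: (17.5,19.5)→(13,34)  cross = 17.5·34 − 13·19.5 = 341.5000; (r_i+r_j)·cross = 30.5·341.5000 = 10415.7500
edge 4: (13,34)→(10,31)  cross = 13·31 − 10·34 = 63.0000; (r_i+r_j)·cross = 23·63.0000 = 1449.0000
edge 5: (10,31)→(3.5,14)  cross = 10·14 − 3.5·31 = 31.5000; (r_i+r_j)·cross = 13.5·31.5000 = 425.2500
Σcross = 559.0000 → A = |Σcross|/2 = 279.5000 mm²
Σ(r_i+r_j)·cross = 20323.7500 → first moment M = |Σ|/6 = 3387.2917
R_c = M/A = 3387.2917/279.5000 = 12.1191 mm
θ = 298° = 5.201081 rad
V = θ·R_c·A = 5.201081·12.1191·279.5000 = 17617.579 mm³

Volume = 17617.579 mm³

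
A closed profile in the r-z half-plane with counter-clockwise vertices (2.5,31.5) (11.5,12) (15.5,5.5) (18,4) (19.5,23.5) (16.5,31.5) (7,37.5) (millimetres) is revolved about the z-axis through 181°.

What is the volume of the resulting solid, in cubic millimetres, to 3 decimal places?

Profile (r,z), 7 vertices: (2.5,31.5) (11.5,12) (15.5,5.5) (18,4) (19.5,23.5) (16.5,31.5) (7,37.5)
edge 0: (2.5,31.5)→(11.5,12)  cross = 2.5·12 − 11.5·31.5 = -332.2500; (r_i+r_j)·cross = 14·-332.2500 = -4651.5000
edge 1: (11.5,12)→(15.5,5.5)  cross = 11.5·5.5 − 15.5·12 = -122.7500; (r_i+r_j)·cross = 27·-122.7500 = -3314.2500
edge 2: (15.5,5.5)→(18,4)  cross = 15.5·4 − 18·5.5 = -37.0000; (r_i+r_j)·cross = 33.5·-37.0000 = -1239.5000
edge 3: (18,4)→(19.5,23.5)  cross = 18·23.5 − 19.5·4 = 345.0000; (r_i+r_j)·cross = 37.5·345.0000 = 12937.5000
edge 4: (19.5,23.5)→(16.5,31.5)  cross = 19.5·31.5 − 16.5·23.5 = 226.5000; (r_i+r_j)·cross = 36·226.5000 = 8154.0000
edge 5: (16.5,31.5)→(7,37.5)  cross = 16.5·37.5 − 7·31.5 = 398.2500; (r_i+r_j)·cross = 23.5·398.2500 = 9358.8750
edge 6: (7,37.5)→(2.5,31.5)  cross = 7·31.5 − 2.5·37.5 = 126.7500; (r_i+r_j)·cross = 9.5·126.7500 = 1204.1250
Σcross = 604.5000 → A = |Σcross|/2 = 302.2500 mm²
Σ(r_i+r_j)·cross = 22449.2500 → first moment M = |Σ|/6 = 3741.5417
R_c = M/A = 3741.5417/302.2500 = 12.3790 mm
θ = 181° = 3.159046 rad
V = θ·R_c·A = 3.159046·12.3790·302.2500 = 11819.702 mm³

Volume = 11819.702 mm³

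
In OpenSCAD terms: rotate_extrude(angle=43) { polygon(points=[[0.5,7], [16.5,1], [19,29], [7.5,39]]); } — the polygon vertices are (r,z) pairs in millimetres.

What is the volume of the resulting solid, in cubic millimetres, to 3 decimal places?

Profile (r,z), 4 vertices: (0.5,7) (16.5,1) (19,29) (7.5,39)
edge 0: (0.5,7)→(16.5,1)  cross = 0.5·1 − 16.5·7 = -115.0000; (r_i+r_j)·cross = 17·-115.0000 = -1955.0000
edge 1: (16.5,1)→(19,29)  cross = 16.5·29 − 19·1 = 459.5000; (r_i+r_j)·cross = 35.5·459.5000 = 16312.2500
edge 2: (19,29)→(7.5,39)  cross = 19·39 − 7.5·29 = 523.5000; (r_i+r_j)·cross = 26.5·523.5000 = 13872.7500
edge 3: (7.5,39)→(0.5,7)  cross = 7.5·7 − 0.5·39 = 33.0000; (r_i+r_j)·cross = 8·33.0000 = 264.0000
Σcross = 901.0000 → A = |Σcross|/2 = 450.5000 mm²
Σ(r_i+r_j)·cross = 28494.0000 → first moment M = |Σ|/6 = 4749.0000
R_c = M/A = 4749.0000/450.5000 = 10.5416 mm
θ = 43° = 0.750492 rad
V = θ·R_c·A = 0.750492·10.5416·450.5000 = 3564.085 mm³

Volume = 3564.085 mm³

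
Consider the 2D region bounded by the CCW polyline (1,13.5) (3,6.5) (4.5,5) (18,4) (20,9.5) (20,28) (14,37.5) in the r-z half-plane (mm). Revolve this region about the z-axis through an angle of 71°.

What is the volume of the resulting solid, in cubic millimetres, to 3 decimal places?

Profile (r,z), 7 vertices: (1,13.5) (3,6.5) (4.5,5) (18,4) (20,9.5) (20,28) (14,37.5)
edge 0: (1,13.5)→(3,6.5)  cross = 1·6.5 − 3·13.5 = -34.0000; (r_i+r_j)·cross = 4·-34.0000 = -136.0000
edge 1: (3,6.5)→(4.5,5)  cross = 3·5 − 4.5·6.5 = -14.2500; (r_i+r_j)·cross = 7.5·-14.2500 = -106.8750
edge 2: (4.5,5)→(18,4)  cross = 4.5·4 − 18·5 = -72.0000; (r_i+r_j)·cross = 22.5·-72.0000 = -1620.0000
edge 3: (18,4)→(20,9.5)  cross = 18·9.5 − 20·4 = 91.0000; (r_i+r_j)·cross = 38·91.0000 = 3458.0000
edge 4: (20,9.5)→(20,28)  cross = 20·28 − 20·9.5 = 370.0000; (r_i+r_j)·cross = 40·370.0000 = 14800.0000
edge 5: (20,28)→(14,37.5)  cross = 20·37.5 − 14·28 = 358.0000; (r_i+r_j)·cross = 34·358.0000 = 12172.0000
edge 6: (14,37.5)→(1,13.5)  cross = 14·13.5 − 1·37.5 = 151.5000; (r_i+r_j)·cross = 15·151.5000 = 2272.5000
Σcross = 850.2500 → A = |Σcross|/2 = 425.1250 mm²
Σ(r_i+r_j)·cross = 30839.6250 → first moment M = |Σ|/6 = 5139.9375
R_c = M/A = 5139.9375/425.1250 = 12.0904 mm
θ = 71° = 1.239184 rad
V = θ·R_c·A = 1.239184·12.0904·425.1250 = 6369.327 mm³

Volume = 6369.327 mm³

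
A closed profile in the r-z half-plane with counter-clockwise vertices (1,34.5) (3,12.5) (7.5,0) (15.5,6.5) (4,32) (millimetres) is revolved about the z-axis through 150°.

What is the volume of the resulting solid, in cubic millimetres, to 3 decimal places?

Volume = 4131.140 mm³

Profile (r,z), 5 vertices: (1,34.5) (3,12.5) (7.5,0) (15.5,6.5) (4,32)
edge 0: (1,34.5)→(3,12.5)  cross = 1·12.5 − 3·34.5 = -91.0000; (r_i+r_j)·cross = 4·-91.0000 = -364.0000
edge 1: (3,12.5)→(7.5,0)  cross = 3·0 − 7.5·12.5 = -93.7500; (r_i+r_j)·cross = 10.5·-93.7500 = -984.3750
edge 2: (7.5,0)→(15.5,6.5)  cross = 7.5·6.5 − 15.5·0 = 48.7500; (r_i+r_j)·cross = 23·48.7500 = 1121.2500
edge 3: (15.5,6.5)→(4,32)  cross = 15.5·32 − 4·6.5 = 470.0000; (r_i+r_j)·cross = 19.5·470.0000 = 9165.0000
edge 4: (4,32)→(1,34.5)  cross = 4·34.5 − 1·32 = 106.0000; (r_i+r_j)·cross = 5·106.0000 = 530.0000
Σcross = 440.0000 → A = |Σcross|/2 = 220.0000 mm²
Σ(r_i+r_j)·cross = 9467.8750 → first moment M = |Σ|/6 = 1577.9792
R_c = M/A = 1577.9792/220.0000 = 7.1726 mm
θ = 150° = 2.617994 rad
V = θ·R_c·A = 2.617994·7.1726·220.0000 = 4131.140 mm³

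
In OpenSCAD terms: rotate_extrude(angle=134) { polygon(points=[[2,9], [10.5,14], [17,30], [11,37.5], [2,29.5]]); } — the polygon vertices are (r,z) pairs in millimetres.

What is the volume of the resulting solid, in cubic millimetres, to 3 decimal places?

Profile (r,z), 5 vertices: (2,9) (10.5,14) (17,30) (11,37.5) (2,29.5)
edge 0: (2,9)→(10.5,14)  cross = 2·14 − 10.5·9 = -66.5000; (r_i+r_j)·cross = 12.5·-66.5000 = -831.2500
edge 1: (10.5,14)→(17,30)  cross = 10.5·30 − 17·14 = 77.0000; (r_i+r_j)·cross = 27.5·77.0000 = 2117.5000
edge 2: (17,30)→(11,37.5)  cross = 17·37.5 − 11·30 = 307.5000; (r_i+r_j)·cross = 28·307.5000 = 8610.0000
edge 3: (11,37.5)→(2,29.5)  cross = 11·29.5 − 2·37.5 = 249.5000; (r_i+r_j)·cross = 13·249.5000 = 3243.5000
edge 4: (2,29.5)→(2,9)  cross = 2·9 − 2·29.5 = -41.0000; (r_i+r_j)·cross = 4·-41.0000 = -164.0000
Σcross = 526.5000 → A = |Σcross|/2 = 263.2500 mm²
Σ(r_i+r_j)·cross = 12975.7500 → first moment M = |Σ|/6 = 2162.6250
R_c = M/A = 2162.6250/263.2500 = 8.2151 mm
θ = 134° = 2.338741 rad
V = θ·R_c·A = 2.338741·8.2151·263.2500 = 5057.820 mm³

Volume = 5057.820 mm³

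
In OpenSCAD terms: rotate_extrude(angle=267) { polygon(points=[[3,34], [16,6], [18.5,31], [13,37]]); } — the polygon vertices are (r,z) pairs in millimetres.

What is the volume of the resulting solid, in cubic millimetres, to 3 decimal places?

Volume = 13554.277 mm³

Profile (r,z), 4 vertices: (3,34) (16,6) (18.5,31) (13,37)
edge 0: (3,34)→(16,6)  cross = 3·6 − 16·34 = -526.0000; (r_i+r_j)·cross = 19·-526.0000 = -9994.0000
edge 1: (16,6)→(18.5,31)  cross = 16·31 − 18.5·6 = 385.0000; (r_i+r_j)·cross = 34.5·385.0000 = 13282.5000
edge 2: (18.5,31)→(13,37)  cross = 18.5·37 − 13·31 = 281.5000; (r_i+r_j)·cross = 31.5·281.5000 = 8867.2500
edge 3: (13,37)→(3,34)  cross = 13·34 − 3·37 = 331.0000; (r_i+r_j)·cross = 16·331.0000 = 5296.0000
Σcross = 471.5000 → A = |Σcross|/2 = 235.7500 mm²
Σ(r_i+r_j)·cross = 17451.7500 → first moment M = |Σ|/6 = 2908.6250
R_c = M/A = 2908.6250/235.7500 = 12.3378 mm
θ = 267° = 4.660029 rad
V = θ·R_c·A = 4.660029·12.3378·235.7500 = 13554.277 mm³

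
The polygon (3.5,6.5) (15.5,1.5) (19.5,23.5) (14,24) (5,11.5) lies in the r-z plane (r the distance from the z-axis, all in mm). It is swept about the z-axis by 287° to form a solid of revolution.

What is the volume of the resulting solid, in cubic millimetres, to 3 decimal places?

Profile (r,z), 5 vertices: (3.5,6.5) (15.5,1.5) (19.5,23.5) (14,24) (5,11.5)
edge 0: (3.5,6.5)→(15.5,1.5)  cross = 3.5·1.5 − 15.5·6.5 = -95.5000; (r_i+r_j)·cross = 19·-95.5000 = -1814.5000
edge 1: (15.5,1.5)→(19.5,23.5)  cross = 15.5·23.5 − 19.5·1.5 = 335.0000; (r_i+r_j)·cross = 35·335.0000 = 11725.0000
edge 2: (19.5,23.5)→(14,24)  cross = 19.5·24 − 14·23.5 = 139.0000; (r_i+r_j)·cross = 33.5·139.0000 = 4656.5000
edge 3: (14,24)→(5,11.5)  cross = 14·11.5 − 5·24 = 41.0000; (r_i+r_j)·cross = 19·41.0000 = 779.0000
edge 4: (5,11.5)→(3.5,6.5)  cross = 5·6.5 − 3.5·11.5 = -7.7500; (r_i+r_j)·cross = 8.5·-7.7500 = -65.8750
Σcross = 411.7500 → A = |Σcross|/2 = 205.8750 mm²
Σ(r_i+r_j)·cross = 15280.1250 → first moment M = |Σ|/6 = 2546.6875
R_c = M/A = 2546.6875/205.8750 = 12.3701 mm
θ = 287° = 5.009095 rad
V = θ·R_c·A = 5.009095·12.3701·205.8750 = 12756.600 mm³

Volume = 12756.600 mm³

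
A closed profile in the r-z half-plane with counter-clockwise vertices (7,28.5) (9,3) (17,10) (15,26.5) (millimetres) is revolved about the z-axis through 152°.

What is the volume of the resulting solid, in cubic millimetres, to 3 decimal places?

Volume = 5388.041 mm³

Profile (r,z), 4 vertices: (7,28.5) (9,3) (17,10) (15,26.5)
edge 0: (7,28.5)→(9,3)  cross = 7·3 − 9·28.5 = -235.5000; (r_i+r_j)·cross = 16·-235.5000 = -3768.0000
edge 1: (9,3)→(17,10)  cross = 9·10 − 17·3 = 39.0000; (r_i+r_j)·cross = 26·39.0000 = 1014.0000
edge 2: (17,10)→(15,26.5)  cross = 17·26.5 − 15·10 = 300.5000; (r_i+r_j)·cross = 32·300.5000 = 9616.0000
edge 3: (15,26.5)→(7,28.5)  cross = 15·28.5 − 7·26.5 = 242.0000; (r_i+r_j)·cross = 22·242.0000 = 5324.0000
Σcross = 346.0000 → A = |Σcross|/2 = 173.0000 mm²
Σ(r_i+r_j)·cross = 12186.0000 → first moment M = |Σ|/6 = 2031.0000
R_c = M/A = 2031.0000/173.0000 = 11.7399 mm
θ = 152° = 2.652900 rad
V = θ·R_c·A = 2.652900·11.7399·173.0000 = 5388.041 mm³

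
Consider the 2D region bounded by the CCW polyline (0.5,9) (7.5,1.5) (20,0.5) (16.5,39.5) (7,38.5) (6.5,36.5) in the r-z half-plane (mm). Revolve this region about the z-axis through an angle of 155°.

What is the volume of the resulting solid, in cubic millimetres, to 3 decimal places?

Profile (r,z), 6 vertices: (0.5,9) (7.5,1.5) (20,0.5) (16.5,39.5) (7,38.5) (6.5,36.5)
edge 0: (0.5,9)→(7.5,1.5)  cross = 0.5·1.5 − 7.5·9 = -66.7500; (r_i+r_j)·cross = 8·-66.7500 = -534.0000
edge 1: (7.5,1.5)→(20,0.5)  cross = 7.5·0.5 − 20·1.5 = -26.2500; (r_i+r_j)·cross = 27.5·-26.2500 = -721.8750
edge 2: (20,0.5)→(16.5,39.5)  cross = 20·39.5 − 16.5·0.5 = 781.7500; (r_i+r_j)·cross = 36.5·781.7500 = 28533.8750
edge 3: (16.5,39.5)→(7,38.5)  cross = 16.5·38.5 − 7·39.5 = 358.7500; (r_i+r_j)·cross = 23.5·358.7500 = 8430.6250
edge 4: (7,38.5)→(6.5,36.5)  cross = 7·36.5 − 6.5·38.5 = 5.2500; (r_i+r_j)·cross = 13.5·5.2500 = 70.8750
edge 5: (6.5,36.5)→(0.5,9)  cross = 6.5·9 − 0.5·36.5 = 40.2500; (r_i+r_j)·cross = 7·40.2500 = 281.7500
Σcross = 1093.0000 → A = |Σcross|/2 = 546.5000 mm²
Σ(r_i+r_j)·cross = 36061.2500 → first moment M = |Σ|/6 = 6010.2083
R_c = M/A = 6010.2083/546.5000 = 10.9976 mm
θ = 155° = 2.705260 rad
V = θ·R_c·A = 2.705260·10.9976·546.5000 = 16259.178 mm³

Volume = 16259.178 mm³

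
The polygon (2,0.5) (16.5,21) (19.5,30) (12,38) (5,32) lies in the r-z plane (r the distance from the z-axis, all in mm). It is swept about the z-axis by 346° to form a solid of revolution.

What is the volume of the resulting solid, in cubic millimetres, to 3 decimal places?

Profile (r,z), 5 vertices: (2,0.5) (16.5,21) (19.5,30) (12,38) (5,32)
edge 0: (2,0.5)→(16.5,21)  cross = 2·21 − 16.5·0.5 = 33.7500; (r_i+r_j)·cross = 18.5·33.7500 = 624.3750
edge 1: (16.5,21)→(19.5,30)  cross = 16.5·30 − 19.5·21 = 85.5000; (r_i+r_j)·cross = 36·85.5000 = 3078.0000
edge 2: (19.5,30)→(12,38)  cross = 19.5·38 − 12·30 = 381.0000; (r_i+r_j)·cross = 31.5·381.0000 = 12001.5000
edge 3: (12,38)→(5,32)  cross = 12·32 − 5·38 = 194.0000; (r_i+r_j)·cross = 17·194.0000 = 3298.0000
edge 4: (5,32)→(2,0.5)  cross = 5·0.5 − 2·32 = -61.5000; (r_i+r_j)·cross = 7·-61.5000 = -430.5000
Σcross = 632.7500 → A = |Σcross|/2 = 316.3750 mm²
Σ(r_i+r_j)·cross = 18571.3750 → first moment M = |Σ|/6 = 3095.2292
R_c = M/A = 3095.2292/316.3750 = 9.7834 mm
θ = 346° = 6.038839 rad
V = θ·R_c·A = 6.038839·9.7834·316.3750 = 18691.591 mm³

Volume = 18691.591 mm³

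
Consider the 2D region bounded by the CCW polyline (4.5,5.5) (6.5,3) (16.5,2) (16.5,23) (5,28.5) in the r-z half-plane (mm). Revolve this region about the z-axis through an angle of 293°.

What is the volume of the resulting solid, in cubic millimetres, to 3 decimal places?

Profile (r,z), 5 vertices: (4.5,5.5) (6.5,3) (16.5,2) (16.5,23) (5,28.5)
edge 0: (4.5,5.5)→(6.5,3)  cross = 4.5·3 − 6.5·5.5 = -22.2500; (r_i+r_j)·cross = 11·-22.2500 = -244.7500
edge 1: (6.5,3)→(16.5,2)  cross = 6.5·2 − 16.5·3 = -36.5000; (r_i+r_j)·cross = 23·-36.5000 = -839.5000
edge 2: (16.5,2)→(16.5,23)  cross = 16.5·23 − 16.5·2 = 346.5000; (r_i+r_j)·cross = 33·346.5000 = 11434.5000
edge 3: (16.5,23)→(5,28.5)  cross = 16.5·28.5 − 5·23 = 355.2500; (r_i+r_j)·cross = 21.5·355.2500 = 7637.8750
edge 4: (5,28.5)→(4.5,5.5)  cross = 5·5.5 − 4.5·28.5 = -100.7500; (r_i+r_j)·cross = 9.5·-100.7500 = -957.1250
Σcross = 542.2500 → A = |Σcross|/2 = 271.1250 mm²
Σ(r_i+r_j)·cross = 17031.0000 → first moment M = |Σ|/6 = 2838.5000
R_c = M/A = 2838.5000/271.1250 = 10.4693 mm
θ = 293° = 5.113815 rad
V = θ·R_c·A = 5.113815·10.4693·271.1250 = 14515.563 mm³

Volume = 14515.563 mm³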